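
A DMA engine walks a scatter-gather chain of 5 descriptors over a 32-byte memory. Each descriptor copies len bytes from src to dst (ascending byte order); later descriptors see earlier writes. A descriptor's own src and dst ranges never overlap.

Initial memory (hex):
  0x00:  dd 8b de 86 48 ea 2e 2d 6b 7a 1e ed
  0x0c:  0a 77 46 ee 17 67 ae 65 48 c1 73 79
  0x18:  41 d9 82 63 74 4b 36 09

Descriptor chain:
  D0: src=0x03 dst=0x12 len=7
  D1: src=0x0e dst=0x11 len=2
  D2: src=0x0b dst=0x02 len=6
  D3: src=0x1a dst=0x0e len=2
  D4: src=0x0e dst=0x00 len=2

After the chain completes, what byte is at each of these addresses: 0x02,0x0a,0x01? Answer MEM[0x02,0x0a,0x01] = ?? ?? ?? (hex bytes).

MEM[0x02,0x0a,0x01] = ed 1e 63

D0: mem[0x12..0x18] <- [86 48 ea 2e 2d 6b 7a]
D1: mem[0x11..0x12] <- [46 ee]
D2: mem[0x02..0x07] <- [ed 0a 77 46 ee 17]
D3: mem[0x0e..0x0f] <- [82 63]
D4: mem[0x00..0x01] <- [82 63]
query mem[0x02]=0xed, mem[0x0a]=0x1e, mem[0x01]=0x63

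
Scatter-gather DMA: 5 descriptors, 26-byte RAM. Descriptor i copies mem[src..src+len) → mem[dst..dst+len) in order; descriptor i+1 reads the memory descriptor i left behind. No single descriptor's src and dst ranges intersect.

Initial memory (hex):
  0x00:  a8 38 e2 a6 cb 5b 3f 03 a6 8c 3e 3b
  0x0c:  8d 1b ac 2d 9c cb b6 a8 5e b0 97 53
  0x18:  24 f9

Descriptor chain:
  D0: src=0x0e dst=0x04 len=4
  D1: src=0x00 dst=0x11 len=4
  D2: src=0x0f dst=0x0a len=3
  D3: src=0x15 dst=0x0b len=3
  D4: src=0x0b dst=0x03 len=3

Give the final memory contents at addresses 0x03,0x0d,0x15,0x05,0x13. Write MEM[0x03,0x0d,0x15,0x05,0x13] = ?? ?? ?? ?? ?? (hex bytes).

#0 dst[0x04+4] := {0xac,0x2d,0x9c,0xcb}
#1 dst[0x11+4] := {0xa8,0x38,0xe2,0xa6}
#2 dst[0x0a+3] := {0x2d,0x9c,0xa8}
#3 dst[0x0b+3] := {0xb0,0x97,0x53}
#4 dst[0x03+3] := {0xb0,0x97,0x53}
query mem[0x03]=0xb0, mem[0x0d]=0x53, mem[0x15]=0xb0, mem[0x05]=0x53, mem[0x13]=0xe2

MEM[0x03,0x0d,0x15,0x05,0x13] = b0 53 b0 53 e2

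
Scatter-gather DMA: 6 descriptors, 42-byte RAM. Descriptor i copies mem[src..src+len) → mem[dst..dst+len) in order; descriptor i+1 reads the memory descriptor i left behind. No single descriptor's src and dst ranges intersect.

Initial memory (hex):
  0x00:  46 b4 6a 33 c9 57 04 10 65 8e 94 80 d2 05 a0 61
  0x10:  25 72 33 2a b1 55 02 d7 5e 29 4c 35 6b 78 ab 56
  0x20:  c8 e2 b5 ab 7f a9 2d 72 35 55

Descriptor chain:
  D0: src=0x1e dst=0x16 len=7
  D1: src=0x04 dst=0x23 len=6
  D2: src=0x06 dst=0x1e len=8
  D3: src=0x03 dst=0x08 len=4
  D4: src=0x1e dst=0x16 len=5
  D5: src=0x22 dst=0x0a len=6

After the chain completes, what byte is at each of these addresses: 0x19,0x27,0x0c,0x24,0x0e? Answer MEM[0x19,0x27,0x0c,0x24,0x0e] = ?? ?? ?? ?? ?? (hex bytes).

  after D0: wrote 7B at 0x16 = ab56c8e2b5ab7f
  after D1: wrote 6B at 0x23 = c9570410658e
  after D2: wrote 8B at 0x1e = 0410658e9480d205
  after D3: wrote 4B at 0x08 = 33c95704
  after D4: wrote 5B at 0x16 = 0410658e94
  after D5: wrote 6B at 0x0a = 9480d2051065
query mem[0x19]=0x8e, mem[0x27]=0x65, mem[0x0c]=0xd2, mem[0x24]=0xd2, mem[0x0e]=0x10

MEM[0x19,0x27,0x0c,0x24,0x0e] = 8e 65 d2 d2 10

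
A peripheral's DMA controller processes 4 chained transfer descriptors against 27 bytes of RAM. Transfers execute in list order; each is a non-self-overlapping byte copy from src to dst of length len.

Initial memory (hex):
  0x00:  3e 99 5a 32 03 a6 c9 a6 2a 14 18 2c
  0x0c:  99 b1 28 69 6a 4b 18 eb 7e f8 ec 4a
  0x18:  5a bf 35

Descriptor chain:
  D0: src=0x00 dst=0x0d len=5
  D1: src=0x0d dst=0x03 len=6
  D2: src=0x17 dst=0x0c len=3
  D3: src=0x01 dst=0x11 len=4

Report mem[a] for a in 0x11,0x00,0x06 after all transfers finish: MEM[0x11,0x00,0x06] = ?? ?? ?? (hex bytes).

  after D0: wrote 5B at 0x0d = 3e995a3203
  after D1: wrote 6B at 0x03 = 3e995a320318
  after D2: wrote 3B at 0x0c = 4a5abf
  after D3: wrote 4B at 0x11 = 995a3e99
query mem[0x11]=0x99, mem[0x00]=0x3e, mem[0x06]=0x32

MEM[0x11,0x00,0x06] = 99 3e 32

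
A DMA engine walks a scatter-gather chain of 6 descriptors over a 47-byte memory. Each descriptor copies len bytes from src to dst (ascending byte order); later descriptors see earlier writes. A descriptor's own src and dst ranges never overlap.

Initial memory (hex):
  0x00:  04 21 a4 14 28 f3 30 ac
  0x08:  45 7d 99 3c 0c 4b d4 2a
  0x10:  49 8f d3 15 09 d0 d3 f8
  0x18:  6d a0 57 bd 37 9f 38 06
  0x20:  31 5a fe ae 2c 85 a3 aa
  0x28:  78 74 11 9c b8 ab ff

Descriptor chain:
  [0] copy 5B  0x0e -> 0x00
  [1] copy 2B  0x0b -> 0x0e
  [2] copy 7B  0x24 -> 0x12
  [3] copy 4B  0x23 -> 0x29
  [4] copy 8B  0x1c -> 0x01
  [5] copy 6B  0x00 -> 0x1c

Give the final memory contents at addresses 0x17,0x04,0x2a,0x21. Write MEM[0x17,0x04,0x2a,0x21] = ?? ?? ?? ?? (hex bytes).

MEM[0x17,0x04,0x2a,0x21] = 74 06 2c 31

  after D0: wrote 5B at 0x00 = d42a498fd3
  after D1: wrote 2B at 0x0e = 3c0c
  after D2: wrote 7B at 0x12 = 2c85a3aa787411
  after D3: wrote 4B at 0x29 = ae2c85a3
  after D4: wrote 8B at 0x01 = 379f3806315afeae
  after D5: wrote 6B at 0x1c = d4379f380631
query mem[0x17]=0x74, mem[0x04]=0x06, mem[0x2a]=0x2c, mem[0x21]=0x31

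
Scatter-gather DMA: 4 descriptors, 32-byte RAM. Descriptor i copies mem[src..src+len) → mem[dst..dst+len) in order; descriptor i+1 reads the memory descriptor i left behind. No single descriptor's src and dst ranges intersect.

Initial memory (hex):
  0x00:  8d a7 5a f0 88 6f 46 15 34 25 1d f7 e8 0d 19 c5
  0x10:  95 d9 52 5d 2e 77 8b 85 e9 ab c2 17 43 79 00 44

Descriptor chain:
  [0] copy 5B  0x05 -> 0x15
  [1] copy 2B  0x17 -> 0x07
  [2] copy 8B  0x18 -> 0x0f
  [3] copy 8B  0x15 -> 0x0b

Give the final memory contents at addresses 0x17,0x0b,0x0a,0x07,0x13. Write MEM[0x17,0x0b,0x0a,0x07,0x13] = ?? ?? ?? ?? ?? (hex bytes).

[0] 0x05->0x15 len=5 : 6f 46 15 34 25
[1] 0x17->0x07 len=2 : 15 34
[2] 0x18->0x0f len=8 : 34 25 c2 17 43 79 00 44
[3] 0x15->0x0b len=8 : 00 44 15 34 25 c2 17 43
query mem[0x17]=0x15, mem[0x0b]=0x00, mem[0x0a]=0x1d, mem[0x07]=0x15, mem[0x13]=0x43

MEM[0x17,0x0b,0x0a,0x07,0x13] = 15 00 1d 15 43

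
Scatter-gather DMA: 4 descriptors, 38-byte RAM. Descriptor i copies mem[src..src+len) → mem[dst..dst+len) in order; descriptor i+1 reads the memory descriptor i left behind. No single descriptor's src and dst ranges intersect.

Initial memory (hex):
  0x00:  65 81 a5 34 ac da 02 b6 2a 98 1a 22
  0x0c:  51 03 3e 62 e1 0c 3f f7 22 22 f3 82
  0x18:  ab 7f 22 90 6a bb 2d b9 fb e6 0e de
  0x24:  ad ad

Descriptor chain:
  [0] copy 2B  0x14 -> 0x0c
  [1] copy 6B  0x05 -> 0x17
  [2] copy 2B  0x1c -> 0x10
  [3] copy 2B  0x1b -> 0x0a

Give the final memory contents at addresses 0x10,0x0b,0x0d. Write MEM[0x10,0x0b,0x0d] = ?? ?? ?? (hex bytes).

MEM[0x10,0x0b,0x0d] = 1a 1a 22

[0] 0x14->0x0c len=2 : 22 22
[1] 0x05->0x17 len=6 : da 02 b6 2a 98 1a
[2] 0x1c->0x10 len=2 : 1a bb
[3] 0x1b->0x0a len=2 : 98 1a
query mem[0x10]=0x1a, mem[0x0b]=0x1a, mem[0x0d]=0x22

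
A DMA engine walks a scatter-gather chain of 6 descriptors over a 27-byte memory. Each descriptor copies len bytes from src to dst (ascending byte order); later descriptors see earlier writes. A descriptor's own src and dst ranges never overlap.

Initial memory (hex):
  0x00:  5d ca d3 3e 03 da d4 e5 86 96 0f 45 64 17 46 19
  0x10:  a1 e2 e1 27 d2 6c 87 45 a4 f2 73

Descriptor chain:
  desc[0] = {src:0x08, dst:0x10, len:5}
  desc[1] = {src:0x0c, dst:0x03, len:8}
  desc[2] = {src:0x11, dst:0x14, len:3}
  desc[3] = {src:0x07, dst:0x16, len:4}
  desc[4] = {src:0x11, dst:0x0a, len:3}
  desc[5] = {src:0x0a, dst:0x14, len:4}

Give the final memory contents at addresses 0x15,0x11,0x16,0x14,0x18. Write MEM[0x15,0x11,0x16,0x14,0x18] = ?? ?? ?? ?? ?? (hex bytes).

MEM[0x15,0x11,0x16,0x14,0x18] = 0f 96 45 96 0f

  after D0: wrote 5B at 0x10 = 86960f4564
  after D1: wrote 8B at 0x03 = 6417461986960f45
  after D2: wrote 3B at 0x14 = 960f45
  after D3: wrote 4B at 0x16 = 86960f45
  after D4: wrote 3B at 0x0a = 960f45
  after D5: wrote 4B at 0x14 = 960f4517
query mem[0x15]=0x0f, mem[0x11]=0x96, mem[0x16]=0x45, mem[0x14]=0x96, mem[0x18]=0x0f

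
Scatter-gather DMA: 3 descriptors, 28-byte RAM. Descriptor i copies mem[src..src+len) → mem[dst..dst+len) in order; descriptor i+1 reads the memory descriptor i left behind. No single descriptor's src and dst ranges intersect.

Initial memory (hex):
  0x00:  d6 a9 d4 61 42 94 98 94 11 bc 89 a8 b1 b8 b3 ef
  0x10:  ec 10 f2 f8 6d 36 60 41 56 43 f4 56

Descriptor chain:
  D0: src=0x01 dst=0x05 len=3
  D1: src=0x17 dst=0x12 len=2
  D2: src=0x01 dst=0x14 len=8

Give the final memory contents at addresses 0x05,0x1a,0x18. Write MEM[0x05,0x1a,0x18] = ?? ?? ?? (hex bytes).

[0] 0x01->0x05 len=3 : a9 d4 61
[1] 0x17->0x12 len=2 : 41 56
[2] 0x01->0x14 len=8 : a9 d4 61 42 a9 d4 61 11
query mem[0x05]=0xa9, mem[0x1a]=0x61, mem[0x18]=0xa9

MEM[0x05,0x1a,0x18] = a9 61 a9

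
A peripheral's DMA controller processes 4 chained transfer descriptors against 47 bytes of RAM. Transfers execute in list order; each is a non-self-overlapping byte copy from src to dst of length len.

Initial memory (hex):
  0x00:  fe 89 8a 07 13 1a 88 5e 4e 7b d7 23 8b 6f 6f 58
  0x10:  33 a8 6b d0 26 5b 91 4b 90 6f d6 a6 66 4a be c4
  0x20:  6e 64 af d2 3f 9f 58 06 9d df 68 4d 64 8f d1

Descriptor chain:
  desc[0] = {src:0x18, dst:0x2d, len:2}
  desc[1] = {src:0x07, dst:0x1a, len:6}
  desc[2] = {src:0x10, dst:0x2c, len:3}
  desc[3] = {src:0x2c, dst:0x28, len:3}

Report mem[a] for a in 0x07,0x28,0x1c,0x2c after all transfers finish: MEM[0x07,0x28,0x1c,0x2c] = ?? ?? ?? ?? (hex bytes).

MEM[0x07,0x28,0x1c,0x2c] = 5e 33 7b 33

[0] 0x18->0x2d len=2 : 90 6f
[1] 0x07->0x1a len=6 : 5e 4e 7b d7 23 8b
[2] 0x10->0x2c len=3 : 33 a8 6b
[3] 0x2c->0x28 len=3 : 33 a8 6b
query mem[0x07]=0x5e, mem[0x28]=0x33, mem[0x1c]=0x7b, mem[0x2c]=0x33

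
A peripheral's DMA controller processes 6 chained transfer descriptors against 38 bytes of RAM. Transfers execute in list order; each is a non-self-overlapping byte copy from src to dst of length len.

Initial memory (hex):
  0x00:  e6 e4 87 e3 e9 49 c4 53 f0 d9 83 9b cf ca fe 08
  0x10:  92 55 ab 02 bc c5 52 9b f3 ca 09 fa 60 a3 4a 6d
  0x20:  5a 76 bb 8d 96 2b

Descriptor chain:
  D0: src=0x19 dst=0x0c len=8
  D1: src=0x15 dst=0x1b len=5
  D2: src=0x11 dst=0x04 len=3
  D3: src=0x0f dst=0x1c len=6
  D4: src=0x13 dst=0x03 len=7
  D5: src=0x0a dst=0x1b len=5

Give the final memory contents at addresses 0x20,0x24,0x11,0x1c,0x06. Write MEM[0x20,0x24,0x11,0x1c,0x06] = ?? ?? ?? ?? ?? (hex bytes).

  after D0: wrote 8B at 0x0c = ca09fa60a34a6d5a
  after D1: wrote 5B at 0x1b = c5529bf3ca
  after D2: wrote 3B at 0x04 = 4a6d5a
  after D3: wrote 6B at 0x1c = 60a34a6d5abc
  after D4: wrote 7B at 0x03 = 5abcc5529bf3ca
  after D5: wrote 5B at 0x1b = 839bca09fa
query mem[0x20]=0x5a, mem[0x24]=0x96, mem[0x11]=0x4a, mem[0x1c]=0x9b, mem[0x06]=0x52

MEM[0x20,0x24,0x11,0x1c,0x06] = 5a 96 4a 9b 52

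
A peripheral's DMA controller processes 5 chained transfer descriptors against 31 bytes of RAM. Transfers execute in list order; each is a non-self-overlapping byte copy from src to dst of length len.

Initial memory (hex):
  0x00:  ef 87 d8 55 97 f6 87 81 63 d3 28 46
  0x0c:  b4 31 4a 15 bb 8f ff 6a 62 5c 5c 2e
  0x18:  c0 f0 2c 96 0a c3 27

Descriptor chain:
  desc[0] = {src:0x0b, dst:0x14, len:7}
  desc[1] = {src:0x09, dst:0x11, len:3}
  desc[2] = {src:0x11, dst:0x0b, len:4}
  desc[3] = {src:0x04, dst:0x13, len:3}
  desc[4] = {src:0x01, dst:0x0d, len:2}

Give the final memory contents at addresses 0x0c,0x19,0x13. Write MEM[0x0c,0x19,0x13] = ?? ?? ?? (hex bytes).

MEM[0x0c,0x19,0x13] = 28 bb 97

#0 dst[0x14+7] := {0x46,0xb4,0x31,0x4a,0x15,0xbb,0x8f}
#1 dst[0x11+3] := {0xd3,0x28,0x46}
#2 dst[0x0b+4] := {0xd3,0x28,0x46,0x46}
#3 dst[0x13+3] := {0x97,0xf6,0x87}
#4 dst[0x0d+2] := {0x87,0xd8}
query mem[0x0c]=0x28, mem[0x19]=0xbb, mem[0x13]=0x97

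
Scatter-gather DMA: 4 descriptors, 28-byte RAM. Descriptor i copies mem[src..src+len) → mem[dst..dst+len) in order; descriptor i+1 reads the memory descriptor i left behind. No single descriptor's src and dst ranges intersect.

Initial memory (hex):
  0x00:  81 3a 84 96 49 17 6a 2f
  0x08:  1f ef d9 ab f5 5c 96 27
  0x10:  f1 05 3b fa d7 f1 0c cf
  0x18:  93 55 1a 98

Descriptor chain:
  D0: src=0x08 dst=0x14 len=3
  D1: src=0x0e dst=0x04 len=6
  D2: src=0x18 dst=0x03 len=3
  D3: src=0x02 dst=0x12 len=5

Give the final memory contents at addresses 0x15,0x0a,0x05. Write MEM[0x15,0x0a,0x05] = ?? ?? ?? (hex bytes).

  after D0: wrote 3B at 0x14 = 1fefd9
  after D1: wrote 6B at 0x04 = 9627f1053bfa
  after D2: wrote 3B at 0x03 = 93551a
  after D3: wrote 5B at 0x12 = 8493551af1
query mem[0x15]=0x1a, mem[0x0a]=0xd9, mem[0x05]=0x1a

MEM[0x15,0x0a,0x05] = 1a d9 1a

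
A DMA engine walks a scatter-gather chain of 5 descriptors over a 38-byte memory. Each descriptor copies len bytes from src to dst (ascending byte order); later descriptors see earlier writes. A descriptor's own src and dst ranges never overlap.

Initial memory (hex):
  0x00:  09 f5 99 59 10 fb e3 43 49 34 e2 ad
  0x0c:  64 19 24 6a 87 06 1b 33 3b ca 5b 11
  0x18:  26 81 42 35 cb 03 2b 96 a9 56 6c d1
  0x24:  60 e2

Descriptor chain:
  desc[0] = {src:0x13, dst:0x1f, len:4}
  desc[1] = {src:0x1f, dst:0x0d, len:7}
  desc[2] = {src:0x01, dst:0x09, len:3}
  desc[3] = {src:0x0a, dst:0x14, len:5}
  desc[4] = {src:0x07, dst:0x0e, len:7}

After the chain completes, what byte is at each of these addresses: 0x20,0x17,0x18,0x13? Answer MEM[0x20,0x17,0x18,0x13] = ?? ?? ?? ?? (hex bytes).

MEM[0x20,0x17,0x18,0x13] = 3b 33 3b 64

[0] 0x13->0x1f len=4 : 33 3b ca 5b
[1] 0x1f->0x0d len=7 : 33 3b ca 5b d1 60 e2
[2] 0x01->0x09 len=3 : f5 99 59
[3] 0x0a->0x14 len=5 : 99 59 64 33 3b
[4] 0x07->0x0e len=7 : 43 49 f5 99 59 64 33
query mem[0x20]=0x3b, mem[0x17]=0x33, mem[0x18]=0x3b, mem[0x13]=0x64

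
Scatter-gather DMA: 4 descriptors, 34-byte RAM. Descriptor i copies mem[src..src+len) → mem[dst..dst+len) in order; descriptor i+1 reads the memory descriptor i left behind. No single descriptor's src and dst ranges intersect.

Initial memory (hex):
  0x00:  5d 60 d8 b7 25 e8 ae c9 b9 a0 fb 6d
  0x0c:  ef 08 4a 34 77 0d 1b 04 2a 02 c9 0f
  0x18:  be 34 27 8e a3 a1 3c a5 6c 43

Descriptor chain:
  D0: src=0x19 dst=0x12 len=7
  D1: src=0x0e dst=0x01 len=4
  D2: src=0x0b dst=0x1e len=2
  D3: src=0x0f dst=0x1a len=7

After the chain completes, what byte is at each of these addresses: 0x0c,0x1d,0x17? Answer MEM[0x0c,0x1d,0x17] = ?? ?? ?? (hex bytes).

  after D0: wrote 7B at 0x12 = 34278ea3a13ca5
  after D1: wrote 4B at 0x01 = 4a34770d
  after D2: wrote 2B at 0x1e = 6def
  after D3: wrote 7B at 0x1a = 34770d34278ea3
query mem[0x0c]=0xef, mem[0x1d]=0x34, mem[0x17]=0x3c

MEM[0x0c,0x1d,0x17] = ef 34 3c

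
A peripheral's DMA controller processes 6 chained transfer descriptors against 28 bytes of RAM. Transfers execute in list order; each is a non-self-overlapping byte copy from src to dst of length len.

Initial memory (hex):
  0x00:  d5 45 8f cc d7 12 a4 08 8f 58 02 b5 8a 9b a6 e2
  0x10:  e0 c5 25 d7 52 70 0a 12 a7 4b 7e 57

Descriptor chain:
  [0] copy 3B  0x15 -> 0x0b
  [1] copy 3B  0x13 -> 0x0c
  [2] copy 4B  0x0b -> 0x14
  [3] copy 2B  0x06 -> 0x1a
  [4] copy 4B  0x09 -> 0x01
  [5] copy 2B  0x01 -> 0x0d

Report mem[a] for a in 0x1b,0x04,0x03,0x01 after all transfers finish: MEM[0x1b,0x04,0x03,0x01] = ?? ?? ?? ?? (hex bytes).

MEM[0x1b,0x04,0x03,0x01] = 08 d7 70 58

[0] 0x15->0x0b len=3 : 70 0a 12
[1] 0x13->0x0c len=3 : d7 52 70
[2] 0x0b->0x14 len=4 : 70 d7 52 70
[3] 0x06->0x1a len=2 : a4 08
[4] 0x09->0x01 len=4 : 58 02 70 d7
[5] 0x01->0x0d len=2 : 58 02
query mem[0x1b]=0x08, mem[0x04]=0xd7, mem[0x03]=0x70, mem[0x01]=0x58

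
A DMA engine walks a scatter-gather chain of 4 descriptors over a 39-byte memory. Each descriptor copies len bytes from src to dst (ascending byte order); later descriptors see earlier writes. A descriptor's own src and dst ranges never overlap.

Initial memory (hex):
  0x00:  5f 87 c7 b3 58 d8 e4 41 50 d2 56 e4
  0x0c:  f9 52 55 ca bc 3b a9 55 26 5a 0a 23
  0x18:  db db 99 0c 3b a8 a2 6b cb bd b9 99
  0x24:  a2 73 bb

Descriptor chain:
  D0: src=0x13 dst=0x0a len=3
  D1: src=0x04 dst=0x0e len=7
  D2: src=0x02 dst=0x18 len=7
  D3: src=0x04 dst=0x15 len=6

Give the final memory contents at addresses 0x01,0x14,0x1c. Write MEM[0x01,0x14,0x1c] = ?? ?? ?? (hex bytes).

MEM[0x01,0x14,0x1c] = 87 55 e4

  after D0: wrote 3B at 0x0a = 55265a
  after D1: wrote 7B at 0x0e = 58d8e44150d255
  after D2: wrote 7B at 0x18 = c7b358d8e44150
  after D3: wrote 6B at 0x15 = 58d8e44150d2
query mem[0x01]=0x87, mem[0x14]=0x55, mem[0x1c]=0xe4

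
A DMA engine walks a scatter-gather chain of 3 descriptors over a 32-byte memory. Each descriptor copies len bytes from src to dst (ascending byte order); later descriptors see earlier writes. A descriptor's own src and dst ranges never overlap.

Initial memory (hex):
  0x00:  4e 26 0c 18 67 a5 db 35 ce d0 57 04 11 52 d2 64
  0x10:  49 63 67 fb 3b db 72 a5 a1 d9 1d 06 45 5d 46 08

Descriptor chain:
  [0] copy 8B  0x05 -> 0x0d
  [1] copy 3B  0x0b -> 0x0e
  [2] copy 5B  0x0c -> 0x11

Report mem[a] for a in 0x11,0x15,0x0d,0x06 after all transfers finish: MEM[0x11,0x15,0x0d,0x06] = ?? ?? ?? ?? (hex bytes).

  after D0: wrote 8B at 0x0d = a5db35ced0570411
  after D1: wrote 3B at 0x0e = 0411a5
  after D2: wrote 5B at 0x11 = 11a50411a5
query mem[0x11]=0x11, mem[0x15]=0xa5, mem[0x0d]=0xa5, mem[0x06]=0xdb

MEM[0x11,0x15,0x0d,0x06] = 11 a5 a5 db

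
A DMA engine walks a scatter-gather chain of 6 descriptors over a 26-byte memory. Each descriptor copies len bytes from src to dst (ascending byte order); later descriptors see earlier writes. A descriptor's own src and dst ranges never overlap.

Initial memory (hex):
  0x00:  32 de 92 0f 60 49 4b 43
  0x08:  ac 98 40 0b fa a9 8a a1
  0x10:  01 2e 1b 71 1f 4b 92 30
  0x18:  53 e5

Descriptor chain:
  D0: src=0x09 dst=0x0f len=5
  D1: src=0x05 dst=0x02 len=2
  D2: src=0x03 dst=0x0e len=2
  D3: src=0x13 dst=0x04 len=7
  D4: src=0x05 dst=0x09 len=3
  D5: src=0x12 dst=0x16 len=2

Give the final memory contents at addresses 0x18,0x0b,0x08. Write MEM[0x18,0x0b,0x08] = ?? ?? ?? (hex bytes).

MEM[0x18,0x0b,0x08] = 53 92 30

#0 dst[0x0f+5] := {0x98,0x40,0x0b,0xfa,0xa9}
#1 dst[0x02+2] := {0x49,0x4b}
#2 dst[0x0e+2] := {0x4b,0x60}
#3 dst[0x04+7] := {0xa9,0x1f,0x4b,0x92,0x30,0x53,0xe5}
#4 dst[0x09+3] := {0x1f,0x4b,0x92}
#5 dst[0x16+2] := {0xfa,0xa9}
query mem[0x18]=0x53, mem[0x0b]=0x92, mem[0x08]=0x30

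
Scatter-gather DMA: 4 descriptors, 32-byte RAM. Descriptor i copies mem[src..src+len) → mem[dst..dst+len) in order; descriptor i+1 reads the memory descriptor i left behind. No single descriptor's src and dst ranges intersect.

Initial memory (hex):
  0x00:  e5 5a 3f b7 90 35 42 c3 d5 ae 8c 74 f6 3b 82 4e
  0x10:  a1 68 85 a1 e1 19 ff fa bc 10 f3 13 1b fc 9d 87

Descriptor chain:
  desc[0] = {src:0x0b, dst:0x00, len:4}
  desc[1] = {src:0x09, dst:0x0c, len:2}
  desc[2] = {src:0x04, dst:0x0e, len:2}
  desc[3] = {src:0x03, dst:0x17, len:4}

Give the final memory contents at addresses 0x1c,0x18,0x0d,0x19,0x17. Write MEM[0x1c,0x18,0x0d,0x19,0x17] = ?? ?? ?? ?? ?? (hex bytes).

D0: mem[0x00..0x03] <- [74 f6 3b 82]
D1: mem[0x0c..0x0d] <- [ae 8c]
D2: mem[0x0e..0x0f] <- [90 35]
D3: mem[0x17..0x1a] <- [82 90 35 42]
query mem[0x1c]=0x1b, mem[0x18]=0x90, mem[0x0d]=0x8c, mem[0x19]=0x35, mem[0x17]=0x82

MEM[0x1c,0x18,0x0d,0x19,0x17] = 1b 90 8c 35 82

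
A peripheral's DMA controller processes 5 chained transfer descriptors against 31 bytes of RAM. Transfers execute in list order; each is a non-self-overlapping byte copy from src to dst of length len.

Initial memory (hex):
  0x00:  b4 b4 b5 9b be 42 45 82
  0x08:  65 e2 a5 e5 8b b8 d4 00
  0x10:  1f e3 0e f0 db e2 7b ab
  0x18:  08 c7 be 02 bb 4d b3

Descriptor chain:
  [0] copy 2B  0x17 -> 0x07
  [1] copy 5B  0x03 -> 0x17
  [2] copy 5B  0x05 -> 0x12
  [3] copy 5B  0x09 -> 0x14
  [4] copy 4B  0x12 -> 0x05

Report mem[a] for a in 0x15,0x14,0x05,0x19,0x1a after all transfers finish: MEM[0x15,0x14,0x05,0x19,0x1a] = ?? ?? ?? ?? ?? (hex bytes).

D0: mem[0x07..0x08] <- [ab 08]
D1: mem[0x17..0x1b] <- [9b be 42 45 ab]
D2: mem[0x12..0x16] <- [42 45 ab 08 e2]
D3: mem[0x14..0x18] <- [e2 a5 e5 8b b8]
D4: mem[0x05..0x08] <- [42 45 e2 a5]
query mem[0x15]=0xa5, mem[0x14]=0xe2, mem[0x05]=0x42, mem[0x19]=0x42, mem[0x1a]=0x45

MEM[0x15,0x14,0x05,0x19,0x1a] = a5 e2 42 42 45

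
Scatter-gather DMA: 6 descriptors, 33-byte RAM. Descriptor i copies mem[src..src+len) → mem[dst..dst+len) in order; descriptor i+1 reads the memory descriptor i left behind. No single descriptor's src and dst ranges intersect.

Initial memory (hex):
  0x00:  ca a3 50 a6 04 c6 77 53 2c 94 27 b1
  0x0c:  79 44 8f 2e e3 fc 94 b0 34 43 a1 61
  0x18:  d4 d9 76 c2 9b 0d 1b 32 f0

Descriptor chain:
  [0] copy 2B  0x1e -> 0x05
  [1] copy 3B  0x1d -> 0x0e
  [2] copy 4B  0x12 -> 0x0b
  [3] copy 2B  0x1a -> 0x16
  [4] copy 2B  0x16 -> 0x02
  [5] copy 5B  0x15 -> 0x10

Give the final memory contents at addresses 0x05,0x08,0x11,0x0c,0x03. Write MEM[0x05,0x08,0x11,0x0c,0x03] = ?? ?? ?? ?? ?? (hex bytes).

MEM[0x05,0x08,0x11,0x0c,0x03] = 1b 2c 76 b0 c2

D0: mem[0x05..0x06] <- [1b 32]
D1: mem[0x0e..0x10] <- [0d 1b 32]
D2: mem[0x0b..0x0e] <- [94 b0 34 43]
D3: mem[0x16..0x17] <- [76 c2]
D4: mem[0x02..0x03] <- [76 c2]
D5: mem[0x10..0x14] <- [43 76 c2 d4 d9]
query mem[0x05]=0x1b, mem[0x08]=0x2c, mem[0x11]=0x76, mem[0x0c]=0xb0, mem[0x03]=0xc2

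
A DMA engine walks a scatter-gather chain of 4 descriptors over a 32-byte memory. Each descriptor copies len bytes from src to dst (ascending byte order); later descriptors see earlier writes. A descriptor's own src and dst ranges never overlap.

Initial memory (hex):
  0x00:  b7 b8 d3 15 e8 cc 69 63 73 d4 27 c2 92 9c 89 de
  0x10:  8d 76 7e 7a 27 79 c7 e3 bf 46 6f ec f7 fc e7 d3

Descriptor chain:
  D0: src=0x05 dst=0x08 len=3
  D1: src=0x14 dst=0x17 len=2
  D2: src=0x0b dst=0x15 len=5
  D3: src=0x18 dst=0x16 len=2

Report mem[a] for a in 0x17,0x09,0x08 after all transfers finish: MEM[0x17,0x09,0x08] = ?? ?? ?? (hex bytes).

#0 dst[0x08+3] := {0xcc,0x69,0x63}
#1 dst[0x17+2] := {0x27,0x79}
#2 dst[0x15+5] := {0xc2,0x92,0x9c,0x89,0xde}
#3 dst[0x16+2] := {0x89,0xde}
query mem[0x17]=0xde, mem[0x09]=0x69, mem[0x08]=0xcc

MEM[0x17,0x09,0x08] = de 69 cc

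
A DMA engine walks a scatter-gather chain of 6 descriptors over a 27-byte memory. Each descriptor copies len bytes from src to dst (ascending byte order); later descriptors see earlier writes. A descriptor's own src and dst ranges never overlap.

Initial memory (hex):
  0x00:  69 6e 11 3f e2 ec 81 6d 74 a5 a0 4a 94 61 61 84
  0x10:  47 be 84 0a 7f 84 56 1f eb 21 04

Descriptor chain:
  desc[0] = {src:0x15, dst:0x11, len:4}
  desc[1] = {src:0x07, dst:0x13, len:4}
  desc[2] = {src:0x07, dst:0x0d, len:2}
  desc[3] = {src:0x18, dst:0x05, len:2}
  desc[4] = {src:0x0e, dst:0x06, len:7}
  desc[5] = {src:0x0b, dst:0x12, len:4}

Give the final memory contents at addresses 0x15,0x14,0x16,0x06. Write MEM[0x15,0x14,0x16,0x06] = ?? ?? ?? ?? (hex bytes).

MEM[0x15,0x14,0x16,0x06] = 74 6d a0 74

D0: mem[0x11..0x14] <- [84 56 1f eb]
D1: mem[0x13..0x16] <- [6d 74 a5 a0]
D2: mem[0x0d..0x0e] <- [6d 74]
D3: mem[0x05..0x06] <- [eb 21]
D4: mem[0x06..0x0c] <- [74 84 47 84 56 6d 74]
D5: mem[0x12..0x15] <- [6d 74 6d 74]
query mem[0x15]=0x74, mem[0x14]=0x6d, mem[0x16]=0xa0, mem[0x06]=0x74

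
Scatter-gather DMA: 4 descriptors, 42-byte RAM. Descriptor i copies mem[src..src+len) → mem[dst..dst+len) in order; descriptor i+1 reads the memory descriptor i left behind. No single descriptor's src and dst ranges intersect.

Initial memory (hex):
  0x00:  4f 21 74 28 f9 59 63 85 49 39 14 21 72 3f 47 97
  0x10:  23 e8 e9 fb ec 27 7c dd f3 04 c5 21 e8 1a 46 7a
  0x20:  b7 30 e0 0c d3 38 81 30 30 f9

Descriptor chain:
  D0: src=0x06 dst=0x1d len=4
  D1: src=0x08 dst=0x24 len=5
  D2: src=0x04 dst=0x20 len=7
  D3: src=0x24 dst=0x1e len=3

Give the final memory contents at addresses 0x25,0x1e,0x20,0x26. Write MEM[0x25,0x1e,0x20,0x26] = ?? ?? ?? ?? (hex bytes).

MEM[0x25,0x1e,0x20,0x26] = 39 49 14 14

[0] 0x06->0x1d len=4 : 63 85 49 39
[1] 0x08->0x24 len=5 : 49 39 14 21 72
[2] 0x04->0x20 len=7 : f9 59 63 85 49 39 14
[3] 0x24->0x1e len=3 : 49 39 14
query mem[0x25]=0x39, mem[0x1e]=0x49, mem[0x20]=0x14, mem[0x26]=0x14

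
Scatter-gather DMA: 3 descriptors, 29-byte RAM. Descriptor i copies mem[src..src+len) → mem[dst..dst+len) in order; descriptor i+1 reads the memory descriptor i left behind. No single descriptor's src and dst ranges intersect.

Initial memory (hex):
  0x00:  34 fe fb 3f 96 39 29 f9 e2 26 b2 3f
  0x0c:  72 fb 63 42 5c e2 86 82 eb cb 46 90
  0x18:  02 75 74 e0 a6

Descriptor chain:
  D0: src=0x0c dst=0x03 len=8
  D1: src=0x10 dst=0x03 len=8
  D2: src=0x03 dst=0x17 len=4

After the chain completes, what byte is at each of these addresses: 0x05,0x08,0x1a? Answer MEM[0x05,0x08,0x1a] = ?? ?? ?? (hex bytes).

MEM[0x05,0x08,0x1a] = 86 cb 82

D0: mem[0x03..0x0a] <- [72 fb 63 42 5c e2 86 82]
D1: mem[0x03..0x0a] <- [5c e2 86 82 eb cb 46 90]
D2: mem[0x17..0x1a] <- [5c e2 86 82]
query mem[0x05]=0x86, mem[0x08]=0xcb, mem[0x1a]=0x82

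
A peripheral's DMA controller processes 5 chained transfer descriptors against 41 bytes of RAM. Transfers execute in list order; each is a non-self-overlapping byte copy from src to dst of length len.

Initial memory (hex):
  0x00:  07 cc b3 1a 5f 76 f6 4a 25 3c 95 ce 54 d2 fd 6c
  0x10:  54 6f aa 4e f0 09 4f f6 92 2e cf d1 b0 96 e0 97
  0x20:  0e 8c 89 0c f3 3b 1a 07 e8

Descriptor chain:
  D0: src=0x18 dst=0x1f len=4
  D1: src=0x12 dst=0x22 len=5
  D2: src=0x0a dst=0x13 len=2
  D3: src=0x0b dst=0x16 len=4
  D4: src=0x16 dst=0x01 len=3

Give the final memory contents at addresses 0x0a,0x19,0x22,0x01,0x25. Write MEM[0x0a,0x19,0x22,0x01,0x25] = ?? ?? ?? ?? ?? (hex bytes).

D0: mem[0x1f..0x22] <- [92 2e cf d1]
D1: mem[0x22..0x26] <- [aa 4e f0 09 4f]
D2: mem[0x13..0x14] <- [95 ce]
D3: mem[0x16..0x19] <- [ce 54 d2 fd]
D4: mem[0x01..0x03] <- [ce 54 d2]
query mem[0x0a]=0x95, mem[0x19]=0xfd, mem[0x22]=0xaa, mem[0x01]=0xce, mem[0x25]=0x09

MEM[0x0a,0x19,0x22,0x01,0x25] = 95 fd aa ce 09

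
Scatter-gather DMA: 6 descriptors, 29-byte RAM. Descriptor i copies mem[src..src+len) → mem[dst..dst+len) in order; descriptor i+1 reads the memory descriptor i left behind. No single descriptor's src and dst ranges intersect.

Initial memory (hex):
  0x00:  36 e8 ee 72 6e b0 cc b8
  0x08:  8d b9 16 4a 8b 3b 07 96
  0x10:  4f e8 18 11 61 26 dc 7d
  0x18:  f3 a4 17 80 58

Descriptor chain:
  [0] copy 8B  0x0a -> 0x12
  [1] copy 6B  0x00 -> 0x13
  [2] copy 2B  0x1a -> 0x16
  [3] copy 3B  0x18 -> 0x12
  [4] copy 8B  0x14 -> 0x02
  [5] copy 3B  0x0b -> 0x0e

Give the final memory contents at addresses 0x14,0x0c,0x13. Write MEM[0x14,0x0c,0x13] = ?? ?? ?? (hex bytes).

MEM[0x14,0x0c,0x13] = 17 8b e8

[0] 0x0a->0x12 len=8 : 16 4a 8b 3b 07 96 4f e8
[1] 0x00->0x13 len=6 : 36 e8 ee 72 6e b0
[2] 0x1a->0x16 len=2 : 17 80
[3] 0x18->0x12 len=3 : b0 e8 17
[4] 0x14->0x02 len=8 : 17 ee 17 80 b0 e8 17 80
[5] 0x0b->0x0e len=3 : 4a 8b 3b
query mem[0x14]=0x17, mem[0x0c]=0x8b, mem[0x13]=0xe8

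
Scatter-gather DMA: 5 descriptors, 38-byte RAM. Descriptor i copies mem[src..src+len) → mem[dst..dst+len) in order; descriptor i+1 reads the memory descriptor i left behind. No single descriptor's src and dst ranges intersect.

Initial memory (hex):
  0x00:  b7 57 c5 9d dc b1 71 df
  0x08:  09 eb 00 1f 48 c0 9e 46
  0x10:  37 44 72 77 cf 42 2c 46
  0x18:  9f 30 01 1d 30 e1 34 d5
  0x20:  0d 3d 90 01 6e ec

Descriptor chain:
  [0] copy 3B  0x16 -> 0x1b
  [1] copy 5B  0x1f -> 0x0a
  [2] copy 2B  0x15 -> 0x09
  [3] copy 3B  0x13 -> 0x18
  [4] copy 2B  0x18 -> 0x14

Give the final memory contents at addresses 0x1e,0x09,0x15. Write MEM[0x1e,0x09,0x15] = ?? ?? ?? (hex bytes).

MEM[0x1e,0x09,0x15] = 34 42 cf

D0: mem[0x1b..0x1d] <- [2c 46 9f]
D1: mem[0x0a..0x0e] <- [d5 0d 3d 90 01]
D2: mem[0x09..0x0a] <- [42 2c]
D3: mem[0x18..0x1a] <- [77 cf 42]
D4: mem[0x14..0x15] <- [77 cf]
query mem[0x1e]=0x34, mem[0x09]=0x42, mem[0x15]=0xcf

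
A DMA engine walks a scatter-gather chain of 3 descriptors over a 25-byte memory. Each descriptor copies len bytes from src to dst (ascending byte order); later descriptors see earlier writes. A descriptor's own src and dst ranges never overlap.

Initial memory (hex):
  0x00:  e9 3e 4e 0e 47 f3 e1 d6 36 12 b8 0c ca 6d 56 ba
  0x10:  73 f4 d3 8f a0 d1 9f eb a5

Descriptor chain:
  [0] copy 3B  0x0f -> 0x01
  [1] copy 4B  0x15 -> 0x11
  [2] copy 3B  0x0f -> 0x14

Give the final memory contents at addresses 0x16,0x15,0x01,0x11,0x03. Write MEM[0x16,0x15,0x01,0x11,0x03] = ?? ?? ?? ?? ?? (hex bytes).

MEM[0x16,0x15,0x01,0x11,0x03] = d1 73 ba d1 f4

  after D0: wrote 3B at 0x01 = ba73f4
  after D1: wrote 4B at 0x11 = d19feba5
  after D2: wrote 3B at 0x14 = ba73d1
query mem[0x16]=0xd1, mem[0x15]=0x73, mem[0x01]=0xba, mem[0x11]=0xd1, mem[0x03]=0xf4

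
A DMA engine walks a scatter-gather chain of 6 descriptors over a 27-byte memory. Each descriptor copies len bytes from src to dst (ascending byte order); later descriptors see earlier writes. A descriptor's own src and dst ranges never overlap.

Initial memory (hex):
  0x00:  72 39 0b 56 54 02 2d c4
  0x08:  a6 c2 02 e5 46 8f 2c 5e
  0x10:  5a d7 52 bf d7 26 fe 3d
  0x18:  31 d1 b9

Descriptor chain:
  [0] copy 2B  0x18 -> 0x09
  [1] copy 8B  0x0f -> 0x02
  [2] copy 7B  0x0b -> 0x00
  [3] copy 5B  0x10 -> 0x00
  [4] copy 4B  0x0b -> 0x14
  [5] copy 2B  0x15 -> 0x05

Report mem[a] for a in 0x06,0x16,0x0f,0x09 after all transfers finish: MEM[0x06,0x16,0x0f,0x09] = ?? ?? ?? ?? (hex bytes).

[0] 0x18->0x09 len=2 : 31 d1
[1] 0x0f->0x02 len=8 : 5e 5a d7 52 bf d7 26 fe
[2] 0x0b->0x00 len=7 : e5 46 8f 2c 5e 5a d7
[3] 0x10->0x00 len=5 : 5a d7 52 bf d7
[4] 0x0b->0x14 len=4 : e5 46 8f 2c
[5] 0x15->0x05 len=2 : 46 8f
query mem[0x06]=0x8f, mem[0x16]=0x8f, mem[0x0f]=0x5e, mem[0x09]=0xfe

MEM[0x06,0x16,0x0f,0x09] = 8f 8f 5e fe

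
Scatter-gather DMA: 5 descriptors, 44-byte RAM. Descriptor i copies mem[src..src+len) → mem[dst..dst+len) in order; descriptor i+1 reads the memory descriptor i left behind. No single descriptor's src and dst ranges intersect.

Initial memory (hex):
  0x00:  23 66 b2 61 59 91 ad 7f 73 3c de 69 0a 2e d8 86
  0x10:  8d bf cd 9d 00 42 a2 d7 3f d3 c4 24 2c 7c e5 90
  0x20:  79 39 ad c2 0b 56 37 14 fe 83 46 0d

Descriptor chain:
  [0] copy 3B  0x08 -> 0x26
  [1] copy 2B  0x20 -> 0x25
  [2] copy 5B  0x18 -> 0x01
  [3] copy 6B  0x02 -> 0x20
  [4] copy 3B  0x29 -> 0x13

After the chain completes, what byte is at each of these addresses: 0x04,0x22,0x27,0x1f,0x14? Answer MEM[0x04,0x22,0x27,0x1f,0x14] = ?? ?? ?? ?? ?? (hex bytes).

MEM[0x04,0x22,0x27,0x1f,0x14] = 24 24 3c 90 46

D0: mem[0x26..0x28] <- [73 3c de]
D1: mem[0x25..0x26] <- [79 39]
D2: mem[0x01..0x05] <- [3f d3 c4 24 2c]
D3: mem[0x20..0x25] <- [d3 c4 24 2c ad 7f]
D4: mem[0x13..0x15] <- [83 46 0d]
query mem[0x04]=0x24, mem[0x22]=0x24, mem[0x27]=0x3c, mem[0x1f]=0x90, mem[0x14]=0x46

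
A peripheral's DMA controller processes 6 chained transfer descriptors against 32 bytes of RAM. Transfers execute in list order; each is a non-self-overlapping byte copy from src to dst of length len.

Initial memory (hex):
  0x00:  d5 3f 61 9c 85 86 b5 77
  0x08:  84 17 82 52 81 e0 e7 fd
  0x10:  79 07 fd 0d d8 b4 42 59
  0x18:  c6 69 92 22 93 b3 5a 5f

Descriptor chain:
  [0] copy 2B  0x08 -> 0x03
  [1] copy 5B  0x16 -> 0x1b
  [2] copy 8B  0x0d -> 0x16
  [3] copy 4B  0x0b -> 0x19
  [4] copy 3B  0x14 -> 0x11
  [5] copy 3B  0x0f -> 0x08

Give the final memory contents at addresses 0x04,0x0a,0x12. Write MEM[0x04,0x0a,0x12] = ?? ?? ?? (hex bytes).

MEM[0x04,0x0a,0x12] = 17 d8 b4

[0] 0x08->0x03 len=2 : 84 17
[1] 0x16->0x1b len=5 : 42 59 c6 69 92
[2] 0x0d->0x16 len=8 : e0 e7 fd 79 07 fd 0d d8
[3] 0x0b->0x19 len=4 : 52 81 e0 e7
[4] 0x14->0x11 len=3 : d8 b4 e0
[5] 0x0f->0x08 len=3 : fd 79 d8
query mem[0x04]=0x17, mem[0x0a]=0xd8, mem[0x12]=0xb4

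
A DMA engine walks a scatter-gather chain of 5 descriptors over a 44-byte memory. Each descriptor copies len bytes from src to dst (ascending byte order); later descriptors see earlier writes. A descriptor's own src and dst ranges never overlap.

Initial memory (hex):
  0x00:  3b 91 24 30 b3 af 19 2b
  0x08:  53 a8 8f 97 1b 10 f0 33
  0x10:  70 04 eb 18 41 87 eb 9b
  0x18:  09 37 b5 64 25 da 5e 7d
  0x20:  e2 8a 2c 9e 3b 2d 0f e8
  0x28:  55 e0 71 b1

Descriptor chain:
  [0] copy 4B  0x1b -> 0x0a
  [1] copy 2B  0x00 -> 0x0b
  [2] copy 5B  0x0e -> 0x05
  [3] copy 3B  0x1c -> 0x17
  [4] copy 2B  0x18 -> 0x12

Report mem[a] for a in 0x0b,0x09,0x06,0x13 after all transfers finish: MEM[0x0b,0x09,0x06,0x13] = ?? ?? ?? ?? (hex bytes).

MEM[0x0b,0x09,0x06,0x13] = 3b eb 33 5e

#0 dst[0x0a+4] := {0x64,0x25,0xda,0x5e}
#1 dst[0x0b+2] := {0x3b,0x91}
#2 dst[0x05+5] := {0xf0,0x33,0x70,0x04,0xeb}
#3 dst[0x17+3] := {0x25,0xda,0x5e}
#4 dst[0x12+2] := {0xda,0x5e}
query mem[0x0b]=0x3b, mem[0x09]=0xeb, mem[0x06]=0x33, mem[0x13]=0x5e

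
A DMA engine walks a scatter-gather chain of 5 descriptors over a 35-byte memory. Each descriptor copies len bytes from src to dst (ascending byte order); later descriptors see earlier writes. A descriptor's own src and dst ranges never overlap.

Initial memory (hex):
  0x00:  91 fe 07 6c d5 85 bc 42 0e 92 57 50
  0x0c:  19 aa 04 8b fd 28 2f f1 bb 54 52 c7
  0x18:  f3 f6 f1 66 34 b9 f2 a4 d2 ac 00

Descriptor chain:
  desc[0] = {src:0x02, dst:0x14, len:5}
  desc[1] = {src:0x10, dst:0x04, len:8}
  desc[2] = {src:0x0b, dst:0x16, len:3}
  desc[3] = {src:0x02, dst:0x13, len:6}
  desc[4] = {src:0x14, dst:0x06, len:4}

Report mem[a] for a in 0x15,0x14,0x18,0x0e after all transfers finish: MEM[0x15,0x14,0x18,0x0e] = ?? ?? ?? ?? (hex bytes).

MEM[0x15,0x14,0x18,0x0e] = fd 6c f1 04

  after D0: wrote 5B at 0x14 = 076cd585bc
  after D1: wrote 8B at 0x04 = fd282ff1076cd585
  after D2: wrote 3B at 0x16 = 8519aa
  after D3: wrote 6B at 0x13 = 076cfd282ff1
  after D4: wrote 4B at 0x06 = 6cfd282f
query mem[0x15]=0xfd, mem[0x14]=0x6c, mem[0x18]=0xf1, mem[0x0e]=0x04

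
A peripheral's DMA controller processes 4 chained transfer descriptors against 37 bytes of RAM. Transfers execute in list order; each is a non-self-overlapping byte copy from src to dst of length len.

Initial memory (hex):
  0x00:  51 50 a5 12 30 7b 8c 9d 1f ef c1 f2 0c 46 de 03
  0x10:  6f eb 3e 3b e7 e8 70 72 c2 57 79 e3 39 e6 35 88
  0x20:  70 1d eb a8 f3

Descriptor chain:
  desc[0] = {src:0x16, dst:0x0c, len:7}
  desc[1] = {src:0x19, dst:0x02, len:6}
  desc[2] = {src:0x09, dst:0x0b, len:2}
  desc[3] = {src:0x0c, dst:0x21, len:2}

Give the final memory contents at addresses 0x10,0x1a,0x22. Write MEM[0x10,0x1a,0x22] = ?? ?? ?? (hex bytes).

MEM[0x10,0x1a,0x22] = 79 79 72

D0: mem[0x0c..0x12] <- [70 72 c2 57 79 e3 39]
D1: mem[0x02..0x07] <- [57 79 e3 39 e6 35]
D2: mem[0x0b..0x0c] <- [ef c1]
D3: mem[0x21..0x22] <- [c1 72]
query mem[0x10]=0x79, mem[0x1a]=0x79, mem[0x22]=0x72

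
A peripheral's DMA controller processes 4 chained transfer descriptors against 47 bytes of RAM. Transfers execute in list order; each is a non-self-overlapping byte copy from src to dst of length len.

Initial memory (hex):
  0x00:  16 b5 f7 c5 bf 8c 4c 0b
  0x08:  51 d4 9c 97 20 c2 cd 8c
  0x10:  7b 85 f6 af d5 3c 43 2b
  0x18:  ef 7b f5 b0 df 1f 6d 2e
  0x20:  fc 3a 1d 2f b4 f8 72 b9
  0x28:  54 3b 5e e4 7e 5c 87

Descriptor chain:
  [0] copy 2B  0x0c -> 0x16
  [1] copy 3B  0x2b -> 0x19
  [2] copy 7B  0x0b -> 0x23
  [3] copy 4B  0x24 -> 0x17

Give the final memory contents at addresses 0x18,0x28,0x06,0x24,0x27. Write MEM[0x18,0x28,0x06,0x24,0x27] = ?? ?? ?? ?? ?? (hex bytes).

MEM[0x18,0x28,0x06,0x24,0x27] = c2 7b 4c 20 8c

[0] 0x0c->0x16 len=2 : 20 c2
[1] 0x2b->0x19 len=3 : e4 7e 5c
[2] 0x0b->0x23 len=7 : 97 20 c2 cd 8c 7b 85
[3] 0x24->0x17 len=4 : 20 c2 cd 8c
query mem[0x18]=0xc2, mem[0x28]=0x7b, mem[0x06]=0x4c, mem[0x24]=0x20, mem[0x27]=0x8c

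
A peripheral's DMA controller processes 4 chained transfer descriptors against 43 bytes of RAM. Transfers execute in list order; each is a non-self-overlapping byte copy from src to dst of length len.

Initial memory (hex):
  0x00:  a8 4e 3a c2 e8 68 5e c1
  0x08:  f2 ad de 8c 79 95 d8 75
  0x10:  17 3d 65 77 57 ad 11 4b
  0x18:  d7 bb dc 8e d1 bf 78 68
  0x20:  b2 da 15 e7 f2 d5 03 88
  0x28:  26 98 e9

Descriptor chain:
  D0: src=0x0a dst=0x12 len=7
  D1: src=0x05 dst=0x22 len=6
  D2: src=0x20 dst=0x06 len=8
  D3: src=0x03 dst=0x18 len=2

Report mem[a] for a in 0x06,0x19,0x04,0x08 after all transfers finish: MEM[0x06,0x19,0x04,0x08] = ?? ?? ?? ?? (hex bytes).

#0 dst[0x12+7] := {0xde,0x8c,0x79,0x95,0xd8,0x75,0x17}
#1 dst[0x22+6] := {0x68,0x5e,0xc1,0xf2,0xad,0xde}
#2 dst[0x06+8] := {0xb2,0xda,0x68,0x5e,0xc1,0xf2,0xad,0xde}
#3 dst[0x18+2] := {0xc2,0xe8}
query mem[0x06]=0xb2, mem[0x19]=0xe8, mem[0x04]=0xe8, mem[0x08]=0x68

MEM[0x06,0x19,0x04,0x08] = b2 e8 e8 68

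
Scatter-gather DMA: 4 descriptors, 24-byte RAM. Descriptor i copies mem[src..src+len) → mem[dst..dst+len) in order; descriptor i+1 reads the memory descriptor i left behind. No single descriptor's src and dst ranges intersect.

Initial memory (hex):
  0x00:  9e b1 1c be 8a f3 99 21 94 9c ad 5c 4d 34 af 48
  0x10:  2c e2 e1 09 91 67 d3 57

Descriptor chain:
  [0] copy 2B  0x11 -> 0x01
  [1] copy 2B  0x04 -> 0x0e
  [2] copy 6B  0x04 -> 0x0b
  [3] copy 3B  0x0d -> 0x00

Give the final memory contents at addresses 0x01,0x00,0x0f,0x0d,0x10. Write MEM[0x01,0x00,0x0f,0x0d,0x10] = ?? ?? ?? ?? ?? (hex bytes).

D0: mem[0x01..0x02] <- [e2 e1]
D1: mem[0x0e..0x0f] <- [8a f3]
D2: mem[0x0b..0x10] <- [8a f3 99 21 94 9c]
D3: mem[0x00..0x02] <- [99 21 94]
query mem[0x01]=0x21, mem[0x00]=0x99, mem[0x0f]=0x94, mem[0x0d]=0x99, mem[0x10]=0x9c

MEM[0x01,0x00,0x0f,0x0d,0x10] = 21 99 94 99 9c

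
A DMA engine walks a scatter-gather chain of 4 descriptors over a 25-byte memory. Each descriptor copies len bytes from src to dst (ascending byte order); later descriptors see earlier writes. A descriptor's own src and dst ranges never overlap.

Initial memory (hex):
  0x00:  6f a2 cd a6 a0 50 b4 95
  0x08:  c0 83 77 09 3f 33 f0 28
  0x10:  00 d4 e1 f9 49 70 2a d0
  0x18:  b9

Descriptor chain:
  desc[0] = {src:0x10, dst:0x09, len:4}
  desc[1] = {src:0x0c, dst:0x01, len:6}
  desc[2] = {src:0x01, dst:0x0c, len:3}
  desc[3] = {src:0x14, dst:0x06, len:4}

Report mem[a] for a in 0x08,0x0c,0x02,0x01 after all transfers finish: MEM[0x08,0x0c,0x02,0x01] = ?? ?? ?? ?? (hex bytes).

MEM[0x08,0x0c,0x02,0x01] = 2a f9 33 f9

  after D0: wrote 4B at 0x09 = 00d4e1f9
  after D1: wrote 6B at 0x01 = f933f02800d4
  after D2: wrote 3B at 0x0c = f933f0
  after D3: wrote 4B at 0x06 = 49702ad0
query mem[0x08]=0x2a, mem[0x0c]=0xf9, mem[0x02]=0x33, mem[0x01]=0xf9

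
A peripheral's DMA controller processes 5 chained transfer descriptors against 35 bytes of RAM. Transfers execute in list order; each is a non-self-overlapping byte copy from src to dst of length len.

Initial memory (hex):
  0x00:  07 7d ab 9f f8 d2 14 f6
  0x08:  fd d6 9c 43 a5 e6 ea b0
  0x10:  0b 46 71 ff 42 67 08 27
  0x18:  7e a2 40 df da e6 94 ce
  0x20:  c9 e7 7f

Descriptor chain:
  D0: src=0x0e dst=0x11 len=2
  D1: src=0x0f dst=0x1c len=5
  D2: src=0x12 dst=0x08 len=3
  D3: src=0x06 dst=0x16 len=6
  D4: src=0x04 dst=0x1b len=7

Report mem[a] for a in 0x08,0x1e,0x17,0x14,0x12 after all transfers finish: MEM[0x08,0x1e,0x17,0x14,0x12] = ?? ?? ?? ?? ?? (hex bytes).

#0 dst[0x11+2] := {0xea,0xb0}
#1 dst[0x1c+5] := {0xb0,0x0b,0xea,0xb0,0xff}
#2 dst[0x08+3] := {0xb0,0xff,0x42}
#3 dst[0x16+6] := {0x14,0xf6,0xb0,0xff,0x42,0x43}
#4 dst[0x1b+7] := {0xf8,0xd2,0x14,0xf6,0xb0,0xff,0x42}
query mem[0x08]=0xb0, mem[0x1e]=0xf6, mem[0x17]=0xf6, mem[0x14]=0x42, mem[0x12]=0xb0

MEM[0x08,0x1e,0x17,0x14,0x12] = b0 f6 f6 42 b0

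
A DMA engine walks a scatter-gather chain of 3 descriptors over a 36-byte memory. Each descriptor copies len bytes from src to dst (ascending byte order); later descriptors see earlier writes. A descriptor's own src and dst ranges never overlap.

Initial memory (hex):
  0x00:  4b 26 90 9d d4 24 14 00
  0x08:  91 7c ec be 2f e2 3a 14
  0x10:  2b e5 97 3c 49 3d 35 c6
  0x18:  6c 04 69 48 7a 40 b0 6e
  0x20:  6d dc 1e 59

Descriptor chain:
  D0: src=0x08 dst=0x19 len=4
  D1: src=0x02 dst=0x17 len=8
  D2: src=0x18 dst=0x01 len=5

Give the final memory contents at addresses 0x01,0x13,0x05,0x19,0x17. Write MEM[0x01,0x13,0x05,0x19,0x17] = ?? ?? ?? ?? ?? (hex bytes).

[0] 0x08->0x19 len=4 : 91 7c ec be
[1] 0x02->0x17 len=8 : 90 9d d4 24 14 00 91 7c
[2] 0x18->0x01 len=5 : 9d d4 24 14 00
query mem[0x01]=0x9d, mem[0x13]=0x3c, mem[0x05]=0x00, mem[0x19]=0xd4, mem[0x17]=0x90

MEM[0x01,0x13,0x05,0x19,0x17] = 9d 3c 00 d4 90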